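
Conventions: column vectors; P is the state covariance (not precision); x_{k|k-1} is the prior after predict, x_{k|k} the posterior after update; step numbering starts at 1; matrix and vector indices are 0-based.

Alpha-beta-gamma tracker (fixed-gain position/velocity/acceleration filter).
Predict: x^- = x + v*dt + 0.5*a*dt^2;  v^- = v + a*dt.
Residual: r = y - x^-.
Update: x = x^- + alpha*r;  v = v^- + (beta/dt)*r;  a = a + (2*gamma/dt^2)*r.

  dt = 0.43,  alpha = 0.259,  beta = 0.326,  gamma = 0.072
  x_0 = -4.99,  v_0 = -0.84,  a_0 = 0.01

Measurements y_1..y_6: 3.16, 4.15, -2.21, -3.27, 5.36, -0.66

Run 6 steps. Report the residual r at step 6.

step 1: x_pred=-5.3503  r=8.5103  x^+=-3.1461  v^+=5.6163  a^+=6.6378
step 2: x_pred=-0.1175  r=4.2675  x^+=0.9878  v^+=11.7059  a^+=9.9613
step 3: x_pred=6.9423  r=-9.1523  x^+=4.5718  v^+=9.0505  a^+=2.8335
step 4: x_pred=8.7255  r=-11.9955  x^+=5.6187  v^+=1.1747  a^+=-6.5086
step 5: x_pred=5.5221  r=-0.1621  x^+=5.4801  v^+=-1.7469  a^+=-6.6348
step 6: x_pred=4.1155  r=-4.7755  x^+=2.8787  v^+=-8.2204  a^+=-10.3540

resid = -4.7755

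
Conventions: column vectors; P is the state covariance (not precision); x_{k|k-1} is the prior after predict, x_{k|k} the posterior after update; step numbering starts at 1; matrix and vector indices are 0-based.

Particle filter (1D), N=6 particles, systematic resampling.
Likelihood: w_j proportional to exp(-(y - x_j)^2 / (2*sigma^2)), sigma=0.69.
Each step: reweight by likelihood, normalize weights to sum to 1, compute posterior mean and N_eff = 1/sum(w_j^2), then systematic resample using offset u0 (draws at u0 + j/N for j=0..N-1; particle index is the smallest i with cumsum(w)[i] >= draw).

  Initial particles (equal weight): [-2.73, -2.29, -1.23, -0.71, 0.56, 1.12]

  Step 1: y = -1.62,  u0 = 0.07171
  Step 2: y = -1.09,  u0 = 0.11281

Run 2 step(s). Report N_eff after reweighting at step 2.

N_eff = 3.9928

step 1: w=[0.1260, 0.2867, 0.3915, 0.1925, 0.0031, 0.0002]  mean=-1.6167  Neff=3.4670  idx=[0, 1, 1, 2, 2, 3]
step 2: w=[0.0179, 0.0664, 0.0664, 0.2952, 0.2952, 0.2589]  mean=-1.2630  Neff=3.9928  idx=[2, 3, 4, 4, 5, 5]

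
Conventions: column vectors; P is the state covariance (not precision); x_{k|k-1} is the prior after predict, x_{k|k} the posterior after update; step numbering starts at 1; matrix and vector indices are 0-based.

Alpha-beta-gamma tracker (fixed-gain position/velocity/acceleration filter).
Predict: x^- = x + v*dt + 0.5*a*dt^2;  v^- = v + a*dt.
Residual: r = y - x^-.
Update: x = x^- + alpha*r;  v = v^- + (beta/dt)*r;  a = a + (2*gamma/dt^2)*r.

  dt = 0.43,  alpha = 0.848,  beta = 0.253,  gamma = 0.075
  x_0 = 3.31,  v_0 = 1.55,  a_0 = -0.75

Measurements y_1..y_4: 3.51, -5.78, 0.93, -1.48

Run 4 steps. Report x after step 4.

step 1: x_pred=3.9072  r=-0.3972  x^+=3.5704  v^+=0.9938  a^+=-1.0722
step 2: x_pred=3.8986  r=-9.6786  x^+=-4.3089  v^+=-5.1618  a^+=-8.9239
step 3: x_pred=-7.3535  r=8.2835  x^+=-0.3291  v^+=-4.1254  a^+=-2.2040
step 4: x_pred=-2.3068  r=0.8268  x^+=-1.6057  v^+=-4.5866  a^+=-1.5333

x_post = -1.6057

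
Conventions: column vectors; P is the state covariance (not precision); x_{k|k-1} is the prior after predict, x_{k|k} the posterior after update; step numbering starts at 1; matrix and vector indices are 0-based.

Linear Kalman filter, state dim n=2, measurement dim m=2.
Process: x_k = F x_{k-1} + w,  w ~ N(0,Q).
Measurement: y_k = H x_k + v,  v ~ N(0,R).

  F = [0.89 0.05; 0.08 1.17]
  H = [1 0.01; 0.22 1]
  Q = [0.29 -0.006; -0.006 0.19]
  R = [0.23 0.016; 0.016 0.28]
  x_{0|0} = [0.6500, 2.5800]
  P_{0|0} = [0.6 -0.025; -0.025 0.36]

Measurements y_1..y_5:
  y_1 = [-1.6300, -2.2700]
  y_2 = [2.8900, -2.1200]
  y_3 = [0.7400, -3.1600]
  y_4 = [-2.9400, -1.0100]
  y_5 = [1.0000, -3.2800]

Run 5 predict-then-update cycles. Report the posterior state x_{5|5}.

step 1: x^-=[0.7075, 3.0706]  P^-=[0.7639 0.0316; 0.0316 0.6820]  S=[0.9946 0.2226; 0.2226 1.0129]  K=[0.7617 0.0298; -0.1194 0.7064]  nu=[-2.3682, -5.4962]  x^+=[-1.2600, -0.5293]  P^+=[0.1759 -0.0182; -0.0182 0.1999]
step 2: x^-=[-1.1479, -0.7200]  P^-=[0.4282 -0.0008; -0.0008 0.4613]  S=[0.6582 0.1140; 0.1140 0.7617]  K=[0.6460 0.0259; -0.1017 0.6207]  nu=[4.0451, -1.1474]  x^+=[1.4355, -1.8436]  P^+=[0.1492 -0.0152; -0.0152 0.1755]
step 3: x^-=[1.1854, -2.0421]  P^-=[0.4072 -0.0010; -0.0010 0.4284]  S=[0.6372 0.1089; 0.1089 0.7276]  K=[0.6344 0.0268; -0.0979 0.6030]  nu=[-0.4250, -1.3787]  x^+=[0.8788, -2.8319]  P^+=[0.1465 -0.0146; -0.0146 0.1705]
step 4: x^-=[0.6406, -3.2430]  P^-=[0.4052 -0.0008; -0.0008 0.4216]  S=[0.6352 0.1085; 0.1085 0.7208]  K=[0.6332 0.0272; -0.0970 0.5992]  nu=[-3.5481, 2.0921]  x^+=[-1.5493, -1.6451]  P^+=[0.1462 -0.0144; -0.0144 0.1694]
step 5: x^-=[-1.4611, -2.0487]  P^-=[0.4050 -0.0008; -0.0008 0.4201]  S=[0.6350 0.1085; 0.1085 0.7194]  K=[0.6331 0.0273; -0.0969 0.5984]  nu=[2.4816, -0.9099]  x^+=[0.0851, -2.8335]  P^+=[0.1462 -0.0144; -0.0144 0.1692]

x_post = [0.0851, -2.8335]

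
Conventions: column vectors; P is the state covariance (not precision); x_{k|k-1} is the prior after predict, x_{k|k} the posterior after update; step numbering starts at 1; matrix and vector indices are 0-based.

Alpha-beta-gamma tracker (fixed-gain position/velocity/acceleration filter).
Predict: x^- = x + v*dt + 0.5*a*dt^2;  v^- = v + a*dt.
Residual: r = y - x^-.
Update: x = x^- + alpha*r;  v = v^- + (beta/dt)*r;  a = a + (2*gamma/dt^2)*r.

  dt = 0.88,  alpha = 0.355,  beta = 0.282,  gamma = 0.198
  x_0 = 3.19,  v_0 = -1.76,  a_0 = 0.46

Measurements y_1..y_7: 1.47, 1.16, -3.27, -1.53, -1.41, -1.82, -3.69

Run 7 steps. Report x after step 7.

step 1: x_pred=1.8193  r=-0.3493  x^+=1.6953  v^+=-1.4671  a^+=0.2814
step 2: x_pred=0.5132  r=0.6468  x^+=0.7428  v^+=-1.0123  a^+=0.6121
step 3: x_pred=0.0890  r=-3.3590  x^+=-1.1034  v^+=-1.5500  a^+=-1.1056
step 4: x_pred=-2.8955  r=1.3655  x^+=-2.4107  v^+=-2.0853  a^+=-0.4073
step 5: x_pred=-4.4035  r=2.9935  x^+=-3.3408  v^+=-1.4844  a^+=1.1235
step 6: x_pred=-4.2121  r=2.3921  x^+=-3.3629  v^+=0.2708  a^+=2.3467
step 7: x_pred=-2.2160  r=-1.4740  x^+=-2.7393  v^+=1.8635  a^+=1.5929

x_post = -2.7393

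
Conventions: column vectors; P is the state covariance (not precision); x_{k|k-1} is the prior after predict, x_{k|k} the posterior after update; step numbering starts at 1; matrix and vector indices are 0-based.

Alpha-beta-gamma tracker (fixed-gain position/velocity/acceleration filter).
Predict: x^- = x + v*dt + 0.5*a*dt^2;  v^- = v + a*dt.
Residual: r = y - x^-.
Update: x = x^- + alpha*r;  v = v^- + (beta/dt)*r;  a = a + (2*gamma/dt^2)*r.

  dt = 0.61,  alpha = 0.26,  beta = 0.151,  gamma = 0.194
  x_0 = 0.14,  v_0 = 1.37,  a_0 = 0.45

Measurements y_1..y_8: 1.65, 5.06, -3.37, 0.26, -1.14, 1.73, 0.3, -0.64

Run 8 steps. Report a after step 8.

a_post = 25.1828

step 1: x_pred=1.0594  r=0.5906  x^+=1.2130  v^+=1.7907  a^+=1.0658
step 2: x_pred=2.5036  r=2.5564  x^+=3.1683  v^+=3.0737  a^+=3.7315
step 3: x_pred=5.7374  r=-9.1074  x^+=3.3695  v^+=3.0954  a^+=-5.7651
step 4: x_pred=4.1851  r=-3.9251  x^+=3.1646  v^+=-1.3930  a^+=-9.8579
step 5: x_pred=0.4808  r=-1.6208  x^+=0.0594  v^+=-7.8075  a^+=-11.5480
step 6: x_pred=-6.8517  r=8.5817  x^+=-4.6205  v^+=-12.7274  a^+=-2.5996
step 7: x_pred=-12.8678  r=13.1678  x^+=-9.4442  v^+=-11.0536  a^+=11.1309
step 8: x_pred=-14.1160  r=13.4760  x^+=-10.6122  v^+=-0.9279  a^+=25.1828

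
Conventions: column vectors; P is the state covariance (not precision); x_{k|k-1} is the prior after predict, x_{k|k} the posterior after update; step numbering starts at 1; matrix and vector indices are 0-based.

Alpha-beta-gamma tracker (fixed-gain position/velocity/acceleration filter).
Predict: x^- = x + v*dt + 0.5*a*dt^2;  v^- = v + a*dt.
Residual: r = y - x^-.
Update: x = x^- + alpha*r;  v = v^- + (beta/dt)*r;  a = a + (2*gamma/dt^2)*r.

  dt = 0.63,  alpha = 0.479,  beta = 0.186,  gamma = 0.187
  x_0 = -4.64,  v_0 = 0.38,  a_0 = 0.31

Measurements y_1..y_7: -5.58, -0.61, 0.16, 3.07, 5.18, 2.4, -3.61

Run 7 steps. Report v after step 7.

step 1: x_pred=-4.3391  r=-1.2409  x^+=-4.9335  v^+=0.2089  a^+=-0.8593
step 2: x_pred=-4.9724  r=4.3624  x^+=-2.8828  v^+=0.9555  a^+=3.2514
step 3: x_pred=-1.6356  r=1.7956  x^+=-0.7755  v^+=3.5340  a^+=4.9434
step 4: x_pred=2.4319  r=0.6381  x^+=2.7376  v^+=6.8367  a^+=5.5446
step 5: x_pred=8.1450  r=-2.9650  x^+=6.7248  v^+=9.4544  a^+=2.7507
step 6: x_pred=13.2269  r=-10.8269  x^+=8.0408  v^+=7.9908  a^+=-7.4516
step 7: x_pred=11.5963  r=-15.2063  x^+=4.3125  v^+=-1.1931  a^+=-21.7805

v_post = -1.1931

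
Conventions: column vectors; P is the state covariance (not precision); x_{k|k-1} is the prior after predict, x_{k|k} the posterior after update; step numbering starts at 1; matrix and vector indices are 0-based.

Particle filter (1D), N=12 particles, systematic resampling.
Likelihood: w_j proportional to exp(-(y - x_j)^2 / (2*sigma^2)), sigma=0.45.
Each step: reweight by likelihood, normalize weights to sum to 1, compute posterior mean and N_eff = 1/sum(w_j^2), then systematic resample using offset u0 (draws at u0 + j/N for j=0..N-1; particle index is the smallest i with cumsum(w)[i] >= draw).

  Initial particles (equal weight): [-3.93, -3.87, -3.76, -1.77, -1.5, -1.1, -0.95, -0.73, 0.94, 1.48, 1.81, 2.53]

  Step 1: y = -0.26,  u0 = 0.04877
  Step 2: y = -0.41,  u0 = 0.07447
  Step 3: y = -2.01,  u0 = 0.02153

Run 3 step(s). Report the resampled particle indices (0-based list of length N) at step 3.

step 1: w=[0.0000, 0.0000, 0.0000, 0.0032, 0.0201, 0.1566, 0.2759, 0.5182, 0.0255, 0.0005, 0.0000, 0.0000]  mean=-0.8236  Neff=2.7012  idx=[5, 5, 6, 6, 6, 7, 7, 7, 7, 7, 7, 7]
step 2: w=[0.0411, 0.0411, 0.0648, 0.0648, 0.0648, 0.1034, 0.1034, 0.1034, 0.1034, 0.1034, 0.1034, 0.1034]  mean=-0.8032  Neff=11.0201  idx=[1, 3, 4, 5, 6, 7, 7, 8, 9, 10, 11, 11]
step 3: w=[0.3143, 0.1515, 0.1515, 0.0425, 0.0425, 0.0425, 0.0425, 0.0425, 0.0425, 0.0425, 0.0425, 0.0425]  mean=-0.9130  Neff=6.2112  idx=[0, 0, 0, 0, 1, 1, 2, 2, 4, 6, 8, 10]

resampled_idx = [0, 0, 0, 0, 1, 1, 2, 2, 4, 6, 8, 10]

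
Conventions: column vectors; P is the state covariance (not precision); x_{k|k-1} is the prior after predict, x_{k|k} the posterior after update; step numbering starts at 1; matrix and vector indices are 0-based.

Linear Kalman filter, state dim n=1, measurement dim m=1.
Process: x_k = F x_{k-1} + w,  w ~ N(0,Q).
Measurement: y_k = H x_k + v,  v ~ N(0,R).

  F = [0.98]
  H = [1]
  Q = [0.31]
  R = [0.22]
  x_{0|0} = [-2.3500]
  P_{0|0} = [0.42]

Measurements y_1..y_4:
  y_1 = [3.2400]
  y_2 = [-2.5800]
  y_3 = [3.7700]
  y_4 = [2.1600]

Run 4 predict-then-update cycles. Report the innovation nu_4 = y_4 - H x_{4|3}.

innov = [0.0337]

step 1: x^-=[-2.3030]  P^-=[0.7134]  S=[0.9334]  K=[0.7643]  nu=[5.5430]  x^+=[1.9335]  P^+=[0.1681]
step 2: x^-=[1.8948]  P^-=[0.4715]  S=[0.6915]  K=[0.6818]  nu=[-4.4748]  x^+=[-1.1563]  P^+=[0.1500]
step 3: x^-=[-1.1332]  P^-=[0.4541]  S=[0.6741]  K=[0.6736]  nu=[4.9032]  x^+=[2.1697]  P^+=[0.1482]
step 4: x^-=[2.1263]  P^-=[0.4523]  S=[0.6723]  K=[0.6728]  nu=[0.0337]  x^+=[2.1490]  P^+=[0.1480]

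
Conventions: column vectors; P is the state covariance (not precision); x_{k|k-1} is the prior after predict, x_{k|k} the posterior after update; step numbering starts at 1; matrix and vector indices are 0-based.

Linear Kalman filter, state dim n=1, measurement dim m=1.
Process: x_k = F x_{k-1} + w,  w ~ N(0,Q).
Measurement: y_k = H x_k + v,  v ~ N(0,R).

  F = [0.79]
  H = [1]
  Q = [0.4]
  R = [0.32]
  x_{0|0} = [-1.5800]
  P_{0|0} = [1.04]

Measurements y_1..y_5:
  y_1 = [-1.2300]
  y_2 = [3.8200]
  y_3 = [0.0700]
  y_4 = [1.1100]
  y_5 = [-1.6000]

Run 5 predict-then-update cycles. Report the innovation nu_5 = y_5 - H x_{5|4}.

step 1: x^-=[-1.2482]  P^-=[1.0491]  S=[1.3691]  K=[0.7663]  nu=[0.0182]  x^+=[-1.2343]  P^+=[0.2452]
step 2: x^-=[-0.9751]  P^-=[0.5530]  S=[0.8730]  K=[0.6335]  nu=[4.7951]  x^+=[2.0624]  P^+=[0.2027]
step 3: x^-=[1.6293]  P^-=[0.5265]  S=[0.8465]  K=[0.6220]  nu=[-1.5593]  x^+=[0.6595]  P^+=[0.1990]
step 4: x^-=[0.5210]  P^-=[0.5242]  S=[0.8442]  K=[0.6210]  nu=[0.5890]  x^+=[0.8867]  P^+=[0.1987]
step 5: x^-=[0.7005]  P^-=[0.5240]  S=[0.8440]  K=[0.6209]  nu=[-2.3005]  x^+=[-0.7278]  P^+=[0.1987]

innov = [-2.3005]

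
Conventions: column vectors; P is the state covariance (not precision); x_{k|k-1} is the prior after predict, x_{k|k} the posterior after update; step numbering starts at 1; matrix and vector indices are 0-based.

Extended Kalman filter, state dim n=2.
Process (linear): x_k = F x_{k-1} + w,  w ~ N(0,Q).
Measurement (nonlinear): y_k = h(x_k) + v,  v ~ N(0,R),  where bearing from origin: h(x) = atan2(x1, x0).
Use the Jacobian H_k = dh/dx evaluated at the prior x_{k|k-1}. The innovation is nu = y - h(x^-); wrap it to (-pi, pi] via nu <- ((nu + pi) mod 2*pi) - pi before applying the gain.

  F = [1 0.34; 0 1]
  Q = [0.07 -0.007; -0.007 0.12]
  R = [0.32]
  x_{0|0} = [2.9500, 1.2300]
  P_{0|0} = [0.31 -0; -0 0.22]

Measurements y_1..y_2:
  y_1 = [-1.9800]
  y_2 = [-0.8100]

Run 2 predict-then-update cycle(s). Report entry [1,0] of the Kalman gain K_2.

K[1,0] = 0.3057

step 1: x^-=[3.3682, 1.2300]  P^-=[0.4054 0.0678; 0.0678 0.3400]  H_jac=[-0.0957 0.2620]  S=[0.3436]  K=[-0.0612; 0.2403]  nu=[-2.3301]  x^+=[3.5108, 0.6700]  P^+=[0.4041 0.0729; 0.0729 0.3202]
step 2: x^-=[3.7386, 0.6700]  P^-=[0.5607 0.1747; 0.1747 0.4402]  H_jac=[-0.0464 0.2592]  S=[0.3466]  K=[0.0555; 0.3057]  nu=[-0.9873]  x^+=[3.6838, 0.3682]  P^+=[0.5596 0.1688; 0.1688 0.4078]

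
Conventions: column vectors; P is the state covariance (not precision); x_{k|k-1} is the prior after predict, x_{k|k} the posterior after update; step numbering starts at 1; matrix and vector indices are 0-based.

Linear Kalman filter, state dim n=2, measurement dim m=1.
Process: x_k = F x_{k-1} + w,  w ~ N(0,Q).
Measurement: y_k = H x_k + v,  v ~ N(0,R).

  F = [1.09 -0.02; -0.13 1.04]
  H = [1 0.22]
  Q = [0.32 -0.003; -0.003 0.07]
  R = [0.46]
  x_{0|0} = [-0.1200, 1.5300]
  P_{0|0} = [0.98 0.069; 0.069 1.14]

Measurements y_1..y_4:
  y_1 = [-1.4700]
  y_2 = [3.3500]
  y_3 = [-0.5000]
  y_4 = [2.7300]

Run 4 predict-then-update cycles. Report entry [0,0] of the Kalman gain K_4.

step 1: x^-=[-0.1614, 1.6068]  P^-=[1.4818 -0.0872; -0.0872 1.3009]  S=[1.9664]  K=[0.7438; 0.1012]  nu=[-1.6621]  x^+=[-1.3977, 1.4386]  P^+=[0.3939 -0.2352; -0.2352 1.2808]
step 2: x^-=[-1.5522, 1.6778]  P^-=[0.7988 -0.3527; -0.3527 1.5256]  S=[1.1774]  K=[0.6125; -0.0145]  nu=[4.5331]  x^+=[1.2243, 1.6120]  P^+=[0.3570 -0.3422; -0.3422 1.5253]
step 3: x^-=[1.3023, 1.5174]  P^-=[0.7597 -0.4742; -0.4742 1.8183]  S=[1.0991]  K=[0.5963; -0.0675]  nu=[-2.1361]  x^+=[0.0285, 1.6614]  P^+=[0.3689 -0.4300; -0.4300 1.8133]
step 4: x^-=[-0.0022, 1.7242]  P^-=[0.7778 -0.5815; -0.5815 2.1538]  S=[1.0861]  K=[0.5983; -0.0991]  nu=[2.3529]  x^+=[1.4055, 1.4909]  P^+=[0.3890 -0.5171; -0.5171 2.1431]

K[0,0] = 0.5983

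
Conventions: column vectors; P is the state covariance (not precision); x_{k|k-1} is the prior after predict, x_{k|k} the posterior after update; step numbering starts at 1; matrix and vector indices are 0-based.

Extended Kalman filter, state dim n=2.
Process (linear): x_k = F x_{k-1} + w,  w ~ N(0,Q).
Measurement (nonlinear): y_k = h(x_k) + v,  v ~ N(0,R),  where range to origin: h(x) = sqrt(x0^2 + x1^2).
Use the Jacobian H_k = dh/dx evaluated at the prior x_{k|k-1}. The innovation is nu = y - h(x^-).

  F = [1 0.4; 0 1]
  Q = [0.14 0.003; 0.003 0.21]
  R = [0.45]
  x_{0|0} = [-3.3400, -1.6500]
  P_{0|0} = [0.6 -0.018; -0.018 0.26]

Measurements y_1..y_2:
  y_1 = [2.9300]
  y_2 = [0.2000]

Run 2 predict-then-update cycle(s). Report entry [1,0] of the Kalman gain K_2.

step 1: x^-=[-4.0000, -1.6500]  P^-=[0.7672 0.0890; 0.0890 0.4700]  H_jac=[-0.9244 -0.3813]  S=[1.2367]  K=[-0.6009; -0.2114]  nu=[-1.3970]  x^+=[-3.1606, -1.3546]  P^+=[0.3206 -0.0681; -0.0681 0.4147]
step 2: x^-=[-3.7024, -1.3546]  P^-=[0.4725 0.1007; 0.1007 0.6247]  H_jac=[-0.9391 -0.3436]  S=[1.0055]  K=[-0.4757; -0.3076]  nu=[-3.7424]  x^+=[-1.9221, -0.2035]  P^+=[0.2449 -0.0464; -0.0464 0.5296]

K[1,0] = -0.3076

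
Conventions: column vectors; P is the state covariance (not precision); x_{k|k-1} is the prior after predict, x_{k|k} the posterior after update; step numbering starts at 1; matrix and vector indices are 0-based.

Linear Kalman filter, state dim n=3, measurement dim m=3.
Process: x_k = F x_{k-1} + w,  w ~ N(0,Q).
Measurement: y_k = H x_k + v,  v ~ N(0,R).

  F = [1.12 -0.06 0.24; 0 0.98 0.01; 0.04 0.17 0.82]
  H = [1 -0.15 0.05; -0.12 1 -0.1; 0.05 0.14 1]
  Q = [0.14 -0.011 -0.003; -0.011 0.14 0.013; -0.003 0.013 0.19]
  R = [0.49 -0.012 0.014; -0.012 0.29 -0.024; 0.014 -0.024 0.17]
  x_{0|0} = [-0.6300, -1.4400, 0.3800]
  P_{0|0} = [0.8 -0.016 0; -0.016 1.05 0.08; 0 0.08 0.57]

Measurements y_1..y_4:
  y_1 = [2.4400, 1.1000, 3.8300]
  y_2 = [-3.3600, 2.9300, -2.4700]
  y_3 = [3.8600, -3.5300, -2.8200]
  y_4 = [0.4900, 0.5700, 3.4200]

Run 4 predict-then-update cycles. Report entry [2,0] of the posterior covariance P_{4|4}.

step 1: x^-=[-0.5280, -1.4074, 0.0416]  P^-=[1.1800 -0.0702 0.1306; -0.0702 1.1500 0.2564; 0.1306 0.2564 0.6270]  S=[1.7277 -0.3978 0.1652; -0.3978 1.4320 0.3014; 0.1652 0.3014 0.9063]  K=[0.6915 0.0214 0.0652; 0.0214 0.7545 0.2019; -0.0088 -0.0365 0.7523]  nu=[2.7548, 2.4482, 4.0118]  x^+=[1.6911, 1.3087, 2.9461]  P^+=[0.3453 0.0375 -0.0023; 0.0375 0.2167 -0.0157; -0.0023 -0.0157 0.1310]
step 2: x^-=[2.5226, 1.3120, 2.7060]  P^-=[0.5756 0.0141 0.0411; 0.0141 0.3478 0.0390; 0.0411 0.0390 0.2809]  S=[1.0734 -0.1221 0.0870; -0.1221 0.6387 0.0269; 0.0870 0.0269 0.4743]  K=[0.5326 0.0071 0.0534; 0.0144 0.5321 0.1535; -0.0055 -0.0174 0.6099]  nu=[-5.8211, 2.1913, -5.4858]  x^+=[-0.8554, 1.5519, -0.6462]  P^+=[0.2656 0.0262 -0.0006; 0.0262 0.1527 -0.0092; -0.0006 -0.0092 0.1053]
step 3: x^-=[-1.2062, 1.5144, -0.3003]  P^-=[0.4762 0.0069 0.0325; 0.0069 0.2865 0.0330; 0.0325 0.0330 0.2634]  S=[0.9740 -0.1077 0.0738; -0.1077 0.5785 0.0156; 0.0738 0.0156 0.4528]  K=[0.4856 -0.0034 0.0476; 0.0074 0.4856 0.1442; -0.0047 -0.0122 0.5967]  nu=[5.3084, -5.2192, -2.6714]  x^+=[1.2619, -1.3657, -1.8555]  P^+=[0.2418 0.0211 -0.0001; 0.0211 0.1390 -0.0076; -0.0001 -0.0076 0.1027]
step 4: x^-=[1.0500, -1.3569, -1.7032]  P^-=[0.4471 0.0024 0.0306; 0.0024 0.2734 0.0317; 0.0306 0.0317 0.2617]  S=[0.9457 -0.1067 0.0701; -0.1067 0.5663 0.0130; 0.0701 0.0130 0.4501]  K=[0.4696 -0.0084 0.0454; 0.0039 0.4742 0.1416; -0.0043 -0.0111 0.5956]  nu=[-0.6784, 1.8826, 5.2606]  x^+=[0.9545, 0.2778, 1.4119]  P^+=[0.2337 0.0189 0.0002; 0.0189 0.1356 -0.0072; 0.0002 -0.0072 0.1025]

P_post[2,0] = 0.0002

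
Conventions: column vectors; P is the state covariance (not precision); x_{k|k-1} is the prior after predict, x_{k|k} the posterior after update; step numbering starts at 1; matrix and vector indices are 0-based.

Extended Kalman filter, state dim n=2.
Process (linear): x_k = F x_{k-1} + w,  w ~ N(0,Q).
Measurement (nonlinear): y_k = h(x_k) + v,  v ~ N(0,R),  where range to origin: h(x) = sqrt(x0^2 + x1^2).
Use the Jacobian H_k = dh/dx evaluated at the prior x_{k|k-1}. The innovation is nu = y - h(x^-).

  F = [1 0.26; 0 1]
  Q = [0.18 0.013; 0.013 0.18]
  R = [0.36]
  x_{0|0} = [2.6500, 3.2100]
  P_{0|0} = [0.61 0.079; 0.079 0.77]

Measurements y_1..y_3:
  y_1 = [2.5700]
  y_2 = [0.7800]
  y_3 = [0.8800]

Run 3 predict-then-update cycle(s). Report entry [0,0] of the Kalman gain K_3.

K[0,0] = 0.4599

step 1: x^-=[3.4846, 3.2100]  P^-=[0.8831 0.2922; 0.2922 0.9500]  H_jac=[0.7355 0.6775]  S=[1.5650]  K=[0.5415; 0.5486]  nu=[-2.1678]  x^+=[2.3107, 2.0208]  P^+=[0.4242 -0.1727; -0.1727 0.4790]
step 2: x^-=[2.8361, 2.0208]  P^-=[0.5467 -0.0352; -0.0352 0.6590]  H_jac=[0.8144 0.5803]  S=[0.9113]  K=[0.4662; 0.3882]  nu=[-2.7024]  x^+=[1.5762, 0.9718]  P^+=[0.3487 -0.2001; -0.2001 0.5217]
step 3: x^-=[1.8289, 0.9718]  P^-=[0.4599 -0.0515; -0.0515 0.7017]  H_jac=[0.8831 0.4692]  S=[0.8305]  K=[0.4599; 0.3417]  nu=[-1.1910]  x^+=[1.2811, 0.5648]  P^+=[0.2842 -0.1820; -0.1820 0.6047]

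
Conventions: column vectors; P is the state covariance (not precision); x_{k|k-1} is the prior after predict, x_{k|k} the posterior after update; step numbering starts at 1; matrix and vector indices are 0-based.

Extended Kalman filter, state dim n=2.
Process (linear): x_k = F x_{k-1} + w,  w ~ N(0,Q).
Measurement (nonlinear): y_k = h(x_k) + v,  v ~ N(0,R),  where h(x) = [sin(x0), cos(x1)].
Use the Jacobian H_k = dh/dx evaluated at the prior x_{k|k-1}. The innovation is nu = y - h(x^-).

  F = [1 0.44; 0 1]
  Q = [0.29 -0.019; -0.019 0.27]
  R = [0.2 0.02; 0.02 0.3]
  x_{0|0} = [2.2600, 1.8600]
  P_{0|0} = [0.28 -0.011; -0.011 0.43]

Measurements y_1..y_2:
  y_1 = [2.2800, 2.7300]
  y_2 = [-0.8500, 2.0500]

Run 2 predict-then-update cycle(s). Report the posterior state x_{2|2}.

x_post = [-0.0533, 0.0137]

step 1: x^-=[3.0784, 1.8600]  P^-=[0.6436 0.1592; 0.1592 0.7000]  H_jac=[-0.9980 0.0000; 0.0000 -0.9585]  S=[0.8410 0.1723; 0.1723 0.9431]  K=[-0.7590 -0.0231; -0.0449 -0.7032]  nu=[2.2168, 3.0152]  x^+=[1.3261, -0.3598]  P^+=[0.1526 0.0231; 0.0231 0.2210]
step 2: x^-=[1.1678, -0.3598]  P^-=[0.5057 0.1013; 0.1013 0.4910]  H_jac=[0.3922 0.0000; 0.0000 0.3521]  S=[0.2778 0.0340; 0.0340 0.3609]  K=[0.7101 0.0320; 0.0854 0.4711]  nu=[-1.7699, 1.1140]  x^+=[-0.0533, 0.0137]  P^+=[0.3637 0.0676; 0.0676 0.4062]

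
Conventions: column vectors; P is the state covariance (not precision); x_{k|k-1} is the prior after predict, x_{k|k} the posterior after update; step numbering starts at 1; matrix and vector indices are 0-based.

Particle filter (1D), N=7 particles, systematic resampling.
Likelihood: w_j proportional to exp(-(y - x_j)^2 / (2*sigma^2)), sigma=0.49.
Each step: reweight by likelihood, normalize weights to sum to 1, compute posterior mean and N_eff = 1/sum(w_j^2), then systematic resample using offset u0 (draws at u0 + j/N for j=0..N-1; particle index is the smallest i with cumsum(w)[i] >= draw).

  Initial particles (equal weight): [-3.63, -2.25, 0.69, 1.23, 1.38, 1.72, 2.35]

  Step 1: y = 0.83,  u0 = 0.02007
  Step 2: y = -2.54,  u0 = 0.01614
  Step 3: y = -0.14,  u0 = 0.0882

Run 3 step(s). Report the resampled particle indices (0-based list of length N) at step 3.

resampled_idx = [0, 1, 2, 3, 4, 5, 6]

step 1: w=[0.0000, 0.0000, 0.3984, 0.2974, 0.2210, 0.0797, 0.0034]  mean=1.0909  Neff=3.3066  idx=[2, 2, 2, 3, 3, 4, 4]
step 2: w=[0.3332, 0.3332, 0.3332, 0.0001, 0.0001, 0.0000, 0.0000]  mean=0.6902  Neff=3.0017  idx=[0, 0, 0, 1, 1, 2, 2]
step 3: w=[0.1429, 0.1429, 0.1429, 0.1429, 0.1429, 0.1429, 0.1429]  mean=0.6900  Neff=7.0000  idx=[0, 1, 2, 3, 4, 5, 6]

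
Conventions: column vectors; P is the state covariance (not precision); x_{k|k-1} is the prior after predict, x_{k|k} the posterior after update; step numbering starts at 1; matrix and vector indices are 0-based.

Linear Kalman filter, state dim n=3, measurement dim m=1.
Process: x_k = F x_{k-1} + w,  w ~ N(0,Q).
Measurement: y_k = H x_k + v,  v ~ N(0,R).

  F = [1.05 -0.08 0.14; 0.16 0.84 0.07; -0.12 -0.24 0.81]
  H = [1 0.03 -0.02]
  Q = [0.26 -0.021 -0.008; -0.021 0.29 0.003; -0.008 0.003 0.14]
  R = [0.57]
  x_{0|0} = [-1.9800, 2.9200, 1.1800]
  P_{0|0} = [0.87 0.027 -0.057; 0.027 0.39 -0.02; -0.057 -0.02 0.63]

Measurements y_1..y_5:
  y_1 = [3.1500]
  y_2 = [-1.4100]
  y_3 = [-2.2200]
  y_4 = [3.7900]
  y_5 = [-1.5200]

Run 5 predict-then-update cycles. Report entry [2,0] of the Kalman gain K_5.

K[2,0] = 0.0893

step 1: x^-=[-2.1474, 2.2186, 0.4926]  P^-=[1.2132 0.1209 -0.0908; 0.1209 0.5942 -0.0805; -0.0908 -0.0805 0.6087]  S=[1.7949]  K=[0.6789; 0.0782; -0.0587]  nu=[5.2407]  x^+=[1.4106, 2.6283, 0.1849]  P^+=[0.3858 0.0256 -0.0192; 0.0256 0.5832 -0.0723; -0.0192 -0.0723 0.6026]
step 2: x^-=[1.2968, 2.4464, -0.6503]  P^-=[0.6926 0.0229 0.0078; 0.0229 0.7123 -0.1417; 0.0078 -0.1417 0.6078]  S=[1.2647]  K=[0.5480; 0.0372; -0.0068]  nu=[-2.7932]  x^+=[-0.2340, 2.3425, -0.6312]  P^+=[0.3127 -0.0029 0.0125; -0.0029 0.7105 -0.1414; 0.0125 -0.1414 0.6078]
step 3: x^-=[-0.5215, 1.8861, -1.0454]  P^-=[0.6286 -0.0274 0.0602; -0.0274 0.7852 -0.2037; 0.0602 -0.2037 0.6365]  S=[1.1957]  K=[0.5240; 0.0002; 0.0346]  nu=[-1.7760]  x^+=[-1.4521, 1.8858, -1.1068]  P^+=[0.3003 -0.0275 0.0385; -0.0275 0.7852 -0.2037; 0.0385 -0.2037 0.6351]
step 4: x^-=[-1.8305, 1.2742, -1.1749]  P^-=[0.6290 -0.0602 0.1001; -0.0602 0.8243 -0.2517; 0.1001 -0.2517 0.6764]  S=[1.1927]  K=[0.5242; -0.0255; 0.0663]  nu=[5.5588]  x^+=[1.0834, 1.1326, -0.8066]  P^+=[0.3013 -0.0442 0.0587; -0.0442 0.8236 -0.2497; 0.0587 -0.2497 0.6711]
step 5: x^-=[0.9340, 1.0683, -1.0552]  P^-=[0.6409 -0.0799 0.1302; -0.0799 0.8422 -0.2832; 0.1302 -0.2832 0.7152]  S=[1.2023]  K=[0.5289; -0.0408; 0.0893]  nu=[-2.5072]  x^+=[-0.3920, 1.1705, -1.2791]  P^+=[0.3046 -0.0540 0.0734; -0.0540 0.8402 -0.2788; 0.0734 -0.2788 0.7056]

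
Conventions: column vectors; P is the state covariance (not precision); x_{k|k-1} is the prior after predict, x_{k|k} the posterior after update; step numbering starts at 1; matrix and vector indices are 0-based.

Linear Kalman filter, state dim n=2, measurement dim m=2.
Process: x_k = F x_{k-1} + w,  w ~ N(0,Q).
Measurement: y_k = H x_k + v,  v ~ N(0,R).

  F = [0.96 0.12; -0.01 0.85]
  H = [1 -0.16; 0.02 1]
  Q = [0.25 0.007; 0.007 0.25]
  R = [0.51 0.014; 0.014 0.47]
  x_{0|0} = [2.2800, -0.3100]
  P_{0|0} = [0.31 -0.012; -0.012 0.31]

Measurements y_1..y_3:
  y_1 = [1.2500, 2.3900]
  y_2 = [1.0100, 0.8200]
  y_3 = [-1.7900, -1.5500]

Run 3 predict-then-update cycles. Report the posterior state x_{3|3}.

x_post = [-0.1716, -0.2989]

step 1: x^-=[2.1516, -0.2863]  P^-=[0.5374 0.0259; 0.0259 0.4742]  S=[1.0513 -0.0253; -0.0253 0.9455]  K=[0.5085 0.0524; -0.0355 0.5012]  nu=[-0.9474, 2.6333]  x^+=[1.8077, 1.0670]  P^+=[0.2643 0.0264; 0.0264 0.2345]
step 2: x^-=[1.8634, 0.8889]  P^-=[0.5031 0.0499; 0.0499 0.4190]  S=[1.0078 0.0068; 0.0068 0.8912]  K=[0.4908 0.0636; -0.0202 0.4714]  nu=[-0.7112, -0.1062]  x^+=[1.5076, 0.8532]  P^+=[0.2563 0.0316; 0.0316 0.2207]
step 3: x^-=[1.5497, 0.7101]  P^-=[0.4966 0.0528; 0.0528 0.4089]  S=[1.0002 0.0112; 0.0112 0.8812]  K=[0.4874 0.0650; -0.0178 0.4655]  nu=[-3.2261, -2.2911]  x^+=[-0.1716, -0.2989]  P^+=[0.2546 0.0323; 0.0323 0.2179]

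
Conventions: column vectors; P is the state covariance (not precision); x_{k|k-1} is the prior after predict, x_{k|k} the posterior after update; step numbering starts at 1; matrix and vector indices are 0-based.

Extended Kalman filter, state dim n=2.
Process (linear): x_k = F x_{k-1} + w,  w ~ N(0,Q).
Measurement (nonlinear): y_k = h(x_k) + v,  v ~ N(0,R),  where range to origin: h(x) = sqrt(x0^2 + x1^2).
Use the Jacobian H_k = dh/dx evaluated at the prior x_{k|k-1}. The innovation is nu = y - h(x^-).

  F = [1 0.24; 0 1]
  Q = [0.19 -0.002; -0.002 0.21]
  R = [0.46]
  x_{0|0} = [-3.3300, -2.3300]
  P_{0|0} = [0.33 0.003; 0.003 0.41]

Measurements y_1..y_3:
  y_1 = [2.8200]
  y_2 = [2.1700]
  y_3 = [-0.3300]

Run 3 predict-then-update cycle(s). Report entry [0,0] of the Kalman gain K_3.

step 1: x^-=[-3.8892, -2.3300]  P^-=[0.5451 0.0994; 0.0994 0.6200]  H_jac=[-0.8578 -0.5139]  S=[1.1125]  K=[-0.4662; -0.3631]  nu=[-1.7137]  x^+=[-3.0902, -1.7078]  P^+=[0.3033 -0.0889; -0.0889 0.4734]
step 2: x^-=[-3.5001, -1.7078]  P^-=[0.4778 0.0227; 0.0227 0.6834]  H_jac=[-0.8987 -0.4385]  S=[0.9953]  K=[-0.4415; -0.3216]  nu=[-1.7245]  x^+=[-2.7387, -1.1532]  P^+=[0.2838 -0.1186; -0.1186 0.5804]
step 3: x^-=[-3.0155, -1.1532]  P^-=[0.4504 0.0187; 0.0187 0.7904]  H_jac=[-0.9340 -0.3572]  S=[0.9662]  K=[-0.4423; -0.3103]  nu=[-3.5585]  x^+=[-1.4417, -0.0491]  P^+=[0.2614 -0.1139; -0.1139 0.6974]

K[0,0] = -0.4423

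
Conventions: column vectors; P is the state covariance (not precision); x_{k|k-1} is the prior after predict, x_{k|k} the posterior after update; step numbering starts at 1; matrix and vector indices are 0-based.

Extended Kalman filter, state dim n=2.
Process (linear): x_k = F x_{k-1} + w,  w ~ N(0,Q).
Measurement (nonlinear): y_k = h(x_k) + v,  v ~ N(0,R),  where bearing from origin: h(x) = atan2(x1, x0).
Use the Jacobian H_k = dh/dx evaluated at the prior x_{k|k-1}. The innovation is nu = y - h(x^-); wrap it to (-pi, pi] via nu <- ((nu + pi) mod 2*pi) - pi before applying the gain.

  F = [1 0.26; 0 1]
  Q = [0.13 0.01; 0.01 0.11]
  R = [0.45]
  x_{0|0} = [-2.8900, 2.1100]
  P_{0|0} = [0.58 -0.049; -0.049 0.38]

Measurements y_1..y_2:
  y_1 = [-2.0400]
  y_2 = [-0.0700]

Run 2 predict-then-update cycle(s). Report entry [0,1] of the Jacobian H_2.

step 1: x^-=[-2.3414, 2.1100]  P^-=[0.7102 0.0598; 0.0598 0.4900]  H_jac=[-0.2124 -0.2357]  S=[0.5152]  K=[-0.3201; -0.2488]  nu=[1.8351]  x^+=[-2.9288, 1.6535]  P^+=[0.6574 0.0188; 0.0188 0.4581]
step 2: x^-=[-2.4989, 1.6535]  P^-=[0.8281 0.1479; 0.1479 0.5681]  H_jac=[-0.1842 -0.2783]  S=[0.5372]  K=[-0.3605; -0.3450]  nu=[-2.6271]  x^+=[-1.5520, 2.5598]  P^+=[0.7583 0.0811; 0.0811 0.5042]

H_jac[0,1] = -0.2783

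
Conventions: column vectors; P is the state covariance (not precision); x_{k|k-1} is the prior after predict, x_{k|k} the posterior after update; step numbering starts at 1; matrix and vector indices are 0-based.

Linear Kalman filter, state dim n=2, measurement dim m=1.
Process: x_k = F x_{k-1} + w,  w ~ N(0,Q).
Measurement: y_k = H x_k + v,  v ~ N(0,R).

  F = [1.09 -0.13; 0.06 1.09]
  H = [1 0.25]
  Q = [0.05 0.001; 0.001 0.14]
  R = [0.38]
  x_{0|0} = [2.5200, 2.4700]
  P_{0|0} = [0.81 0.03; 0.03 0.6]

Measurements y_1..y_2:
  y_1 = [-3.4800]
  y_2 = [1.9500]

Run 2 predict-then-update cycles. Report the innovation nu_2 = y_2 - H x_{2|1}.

innov = [4.1257]

step 1: x^-=[2.4257, 2.8435]  P^-=[1.0140 0.0044; 0.0044 0.8597]  S=[1.4499]  K=[0.7001; 0.1512]  nu=[-6.6166]  x^+=[-2.2066, 1.8428]  P^+=[0.3033 -0.1492; -0.1492 0.8265]
step 2: x^-=[-2.6448, 1.8762]  P^-=[0.4666 -0.2723; -0.2723 1.1036]  S=[0.7794]  K=[0.5113; 0.0046]  nu=[4.1257]  x^+=[-0.5352, 1.8951]  P^+=[0.2628 -0.2742; -0.2742 1.1036]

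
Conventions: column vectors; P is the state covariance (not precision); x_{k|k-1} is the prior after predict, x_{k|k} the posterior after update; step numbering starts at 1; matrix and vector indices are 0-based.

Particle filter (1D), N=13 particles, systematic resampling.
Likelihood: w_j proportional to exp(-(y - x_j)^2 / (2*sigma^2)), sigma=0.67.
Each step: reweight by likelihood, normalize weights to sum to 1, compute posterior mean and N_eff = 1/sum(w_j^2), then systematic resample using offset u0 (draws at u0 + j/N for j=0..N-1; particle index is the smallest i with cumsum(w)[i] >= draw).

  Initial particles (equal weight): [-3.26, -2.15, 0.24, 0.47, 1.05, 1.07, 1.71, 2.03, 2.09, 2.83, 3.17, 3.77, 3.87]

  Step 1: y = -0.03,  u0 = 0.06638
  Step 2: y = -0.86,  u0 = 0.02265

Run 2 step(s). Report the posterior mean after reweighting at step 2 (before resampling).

step 1: w=[0.0000, 0.0030, 0.4065, 0.3337, 0.1203, 0.1146, 0.0151, 0.0039, 0.0030, 0.0000, 0.0000, 0.0000, 0.0000]  mean=0.5370  Neff=3.2847  idx=[2, 2, 2, 2, 2, 3, 3, 3, 3, 4, 4, 5, 6]
step 2: w=[0.1362, 0.1362, 0.1362, 0.1362, 0.1362, 0.0731, 0.0731, 0.0731, 0.0731, 0.0090, 0.0090, 0.0083, 0.0003]  mean=0.3292  Neff=8.7446  idx=[0, 0, 1, 1, 2, 2, 3, 4, 4, 5, 6, 7, 8]

post_mean = 0.3292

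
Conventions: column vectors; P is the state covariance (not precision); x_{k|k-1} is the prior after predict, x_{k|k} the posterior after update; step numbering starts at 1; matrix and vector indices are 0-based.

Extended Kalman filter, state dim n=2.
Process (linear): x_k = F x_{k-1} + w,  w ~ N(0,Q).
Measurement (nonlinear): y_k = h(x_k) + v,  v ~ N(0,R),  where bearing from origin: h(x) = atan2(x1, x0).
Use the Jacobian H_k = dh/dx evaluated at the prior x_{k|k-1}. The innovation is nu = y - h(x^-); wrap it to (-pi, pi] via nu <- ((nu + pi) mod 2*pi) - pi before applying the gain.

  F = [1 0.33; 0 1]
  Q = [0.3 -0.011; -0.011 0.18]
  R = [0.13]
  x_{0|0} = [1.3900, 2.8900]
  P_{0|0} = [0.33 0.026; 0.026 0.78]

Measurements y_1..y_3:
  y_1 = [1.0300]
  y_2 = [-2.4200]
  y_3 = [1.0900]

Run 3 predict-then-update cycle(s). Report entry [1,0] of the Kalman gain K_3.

step 1: x^-=[2.3437, 2.8900]  P^-=[0.7321 0.2724; 0.2724 0.9600]  H_jac=[-0.2087 0.1693]  S=[0.1702]  K=[-0.6271; 0.6209]  nu=[0.1406]  x^+=[2.2555, 2.9773]  P^+=[0.6652 0.3387; 0.3387 0.8944]
step 2: x^-=[3.2380, 2.9773]  P^-=[1.2861 0.6228; 0.6228 1.0744]  H_jac=[-0.1539 0.1673]  S=[0.1585]  K=[-0.5911; 0.5299]  nu=[3.1197]  x^+=[1.3940, 4.6304]  P^+=[1.2307 0.6724; 0.6724 1.0299]
step 3: x^-=[2.9220, 4.6304]  P^-=[2.0867 1.0013; 1.0013 1.2099]  H_jac=[-0.1545 0.0975]  S=[0.1611]  K=[-1.3946; -0.2280]  nu=[0.0821]  x^+=[2.8074, 4.6116]  P^+=[1.7733 0.9501; 0.9501 1.2015]

K[1,0] = -0.2280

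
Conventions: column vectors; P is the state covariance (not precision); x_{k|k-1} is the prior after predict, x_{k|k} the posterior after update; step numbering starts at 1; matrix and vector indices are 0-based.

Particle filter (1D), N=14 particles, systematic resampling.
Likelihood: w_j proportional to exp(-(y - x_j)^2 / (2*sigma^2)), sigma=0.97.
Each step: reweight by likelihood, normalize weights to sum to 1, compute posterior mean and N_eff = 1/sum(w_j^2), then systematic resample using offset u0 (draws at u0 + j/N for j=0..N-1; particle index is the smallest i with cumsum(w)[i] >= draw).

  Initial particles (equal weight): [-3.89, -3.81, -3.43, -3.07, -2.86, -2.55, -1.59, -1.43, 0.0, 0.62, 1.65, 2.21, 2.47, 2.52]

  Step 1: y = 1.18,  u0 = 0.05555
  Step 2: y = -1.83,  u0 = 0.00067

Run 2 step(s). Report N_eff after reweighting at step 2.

step 1: w=[0.0000, 0.0000, 0.0000, 0.0000, 0.0000, 0.0002, 0.0047, 0.0074, 0.1316, 0.2335, 0.2453, 0.1570, 0.1139, 0.1063]  mean=1.4271  Neff=5.5233  idx=[8, 8, 9, 9, 9, 10, 10, 10, 11, 11, 11, 12, 13, 13]
step 2: w=[0.3617, 0.3617, 0.0883, 0.0883, 0.0883, 0.0034, 0.0034, 0.0034, 0.0004, 0.0004, 0.0004, 0.0001, 0.0001, 0.0001]  mean=0.1844  Neff=3.5078  idx=[0, 0, 0, 0, 0, 0, 1, 1, 1, 1, 1, 2, 3, 4]

N_eff = 3.5078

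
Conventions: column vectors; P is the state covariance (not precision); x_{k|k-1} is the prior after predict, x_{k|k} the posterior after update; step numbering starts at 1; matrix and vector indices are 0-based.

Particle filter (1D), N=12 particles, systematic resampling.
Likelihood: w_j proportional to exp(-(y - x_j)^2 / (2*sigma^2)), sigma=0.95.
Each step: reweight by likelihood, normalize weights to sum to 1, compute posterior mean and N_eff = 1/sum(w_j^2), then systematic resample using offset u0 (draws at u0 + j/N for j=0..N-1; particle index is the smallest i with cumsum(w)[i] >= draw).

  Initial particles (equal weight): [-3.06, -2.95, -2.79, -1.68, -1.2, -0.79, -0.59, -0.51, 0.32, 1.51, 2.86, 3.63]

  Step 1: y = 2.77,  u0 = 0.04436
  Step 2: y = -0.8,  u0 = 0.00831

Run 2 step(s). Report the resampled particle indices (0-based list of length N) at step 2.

resampled_idx = [0, 0, 0, 0, 1, 1, 1, 1, 2, 2, 2, 2]

step 1: w=[0.0000, 0.0000, 0.0000, 0.0000, 0.0001, 0.0004, 0.0009, 0.0012, 0.0170, 0.1961, 0.4705, 0.3137]  mean=2.7845  Neff=2.7889  idx=[9, 9, 9, 10, 10, 10, 10, 10, 11, 11, 11, 11]
step 2: w=[0.3269, 0.3269, 0.3269, 0.0038, 0.0038, 0.0038, 0.0038, 0.0038, 0.0001, 0.0001, 0.0001, 0.0001]  mean=1.5364  Neff=3.1184  idx=[0, 0, 0, 0, 1, 1, 1, 1, 2, 2, 2, 2]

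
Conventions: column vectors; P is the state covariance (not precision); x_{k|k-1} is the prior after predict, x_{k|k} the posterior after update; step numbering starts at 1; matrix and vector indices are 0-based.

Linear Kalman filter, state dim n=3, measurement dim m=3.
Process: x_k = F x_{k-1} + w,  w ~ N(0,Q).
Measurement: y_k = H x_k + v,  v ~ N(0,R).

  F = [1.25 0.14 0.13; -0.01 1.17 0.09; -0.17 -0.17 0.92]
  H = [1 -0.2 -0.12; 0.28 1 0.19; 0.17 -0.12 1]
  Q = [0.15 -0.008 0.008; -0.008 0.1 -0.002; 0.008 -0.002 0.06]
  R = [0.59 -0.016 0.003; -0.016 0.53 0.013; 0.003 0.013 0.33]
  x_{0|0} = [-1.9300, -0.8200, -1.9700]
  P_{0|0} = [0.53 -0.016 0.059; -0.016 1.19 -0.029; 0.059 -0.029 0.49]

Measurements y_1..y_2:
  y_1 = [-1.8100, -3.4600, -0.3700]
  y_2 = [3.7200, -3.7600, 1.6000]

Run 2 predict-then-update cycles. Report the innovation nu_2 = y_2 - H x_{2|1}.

innov = [6.7694, 0.0476, 1.6061]

step 1: x^-=[-2.7834, -1.1174, -1.3449]  P^-=[1.0222 0.1644 -0.0071; 0.1644 1.7272 -0.2263; -0.0071 -0.2263 0.5141]  S=[1.6138 0.1029 0.1662; 0.1029 2.3612 -0.2488; 0.1662 -0.2488 0.9437]  K=[0.5924 0.1747 0.0974; -0.1182 0.7147 -0.2205; -0.0758 0.0100 0.5883]  nu=[0.5885, -1.3077, 1.3140]  x^+=[-2.5352, -2.4113, -0.6296]  P^+=[0.3428 -0.0072 -0.0230; -0.0072 0.3830 -0.0166; -0.0230 -0.0166 0.1959]
step 2: x^-=[-3.5885, -2.8526, 0.2617]  P^-=[0.6859 0.0369 -0.0765; 0.0369 0.6226 -0.0770; -0.0765 -0.0770 0.2588]  S=[1.3044 0.0806 0.0372; 0.0806 1.1990 -0.0740; 0.0372 -0.0740 0.6086]  K=[0.5168 0.1468 0.0449; -0.0868 0.5109 -0.1716; -0.0821 -0.0095 0.4229]  nu=[6.7694, 0.0476, 1.6061]  x^+=[-0.0107, -3.6914, 0.3847]  P^+=[0.2974 -0.0068 -0.0331; -0.0068 0.2749 -0.0161; -0.0331 -0.0161 0.1429]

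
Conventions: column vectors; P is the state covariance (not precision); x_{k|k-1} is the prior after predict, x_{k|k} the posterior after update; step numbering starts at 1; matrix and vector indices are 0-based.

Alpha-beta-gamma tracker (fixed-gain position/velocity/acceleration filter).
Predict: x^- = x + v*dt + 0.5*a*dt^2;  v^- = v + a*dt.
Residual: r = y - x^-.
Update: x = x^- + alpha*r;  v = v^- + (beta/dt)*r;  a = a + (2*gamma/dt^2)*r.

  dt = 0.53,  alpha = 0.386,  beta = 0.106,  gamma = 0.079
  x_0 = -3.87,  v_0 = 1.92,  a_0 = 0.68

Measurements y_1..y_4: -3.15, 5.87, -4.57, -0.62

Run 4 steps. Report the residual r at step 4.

step 1: x_pred=-2.7569  r=-0.3931  x^+=-2.9086  v^+=2.2018  a^+=0.4589
step 2: x_pred=-1.6772  r=7.5472  x^+=1.2360  v^+=3.9544  a^+=4.7040
step 3: x_pred=3.9925  r=-8.5625  x^+=0.6874  v^+=4.7351  a^+=-0.1122
step 4: x_pred=3.1812  r=-3.8012  x^+=1.7140  v^+=3.9154  a^+=-2.2503

resid = -3.8012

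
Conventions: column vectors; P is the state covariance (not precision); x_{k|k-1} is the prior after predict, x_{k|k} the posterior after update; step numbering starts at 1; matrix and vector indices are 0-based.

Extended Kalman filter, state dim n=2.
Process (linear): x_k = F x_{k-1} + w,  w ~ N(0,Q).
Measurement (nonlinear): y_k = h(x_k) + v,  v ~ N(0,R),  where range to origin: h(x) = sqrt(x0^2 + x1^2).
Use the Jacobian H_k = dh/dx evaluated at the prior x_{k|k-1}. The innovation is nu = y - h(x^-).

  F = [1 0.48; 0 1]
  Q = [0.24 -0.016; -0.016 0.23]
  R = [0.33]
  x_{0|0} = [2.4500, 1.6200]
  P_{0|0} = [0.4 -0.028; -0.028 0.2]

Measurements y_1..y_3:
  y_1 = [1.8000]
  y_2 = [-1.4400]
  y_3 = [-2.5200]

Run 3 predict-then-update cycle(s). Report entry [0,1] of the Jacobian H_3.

step 1: x^-=[3.2276, 1.6200]  P^-=[0.6592 0.0520; 0.0520 0.4300]  H_jac=[0.8937 0.4486]  S=[0.9848]  K=[0.6219; 0.2431]  nu=[-1.8113]  x^+=[2.1010, 1.1797]  P^+=[0.2783 -0.0969; -0.0969 0.3718]
step 2: x^-=[2.6673, 1.1797]  P^-=[0.5109 0.0656; 0.0656 0.6018]  H_jac=[0.9145 0.4045]  S=[0.9043]  K=[0.5460; 0.3355]  nu=[-4.3565]  x^+=[0.2884, -0.2820]  P^+=[0.2413 -0.1001; -0.1001 0.5000]
step 3: x^-=[0.1531, -0.2820]  P^-=[0.5004 0.1239; 0.1239 0.7300]  H_jac=[0.4771 -0.8788]  S=[0.9038]  K=[0.1437; -0.6444]  nu=[-2.8409]  x^+=[-0.2551, 1.5487]  P^+=[0.4818 0.2076; 0.2076 0.3547]

H_jac[0,1] = -0.8788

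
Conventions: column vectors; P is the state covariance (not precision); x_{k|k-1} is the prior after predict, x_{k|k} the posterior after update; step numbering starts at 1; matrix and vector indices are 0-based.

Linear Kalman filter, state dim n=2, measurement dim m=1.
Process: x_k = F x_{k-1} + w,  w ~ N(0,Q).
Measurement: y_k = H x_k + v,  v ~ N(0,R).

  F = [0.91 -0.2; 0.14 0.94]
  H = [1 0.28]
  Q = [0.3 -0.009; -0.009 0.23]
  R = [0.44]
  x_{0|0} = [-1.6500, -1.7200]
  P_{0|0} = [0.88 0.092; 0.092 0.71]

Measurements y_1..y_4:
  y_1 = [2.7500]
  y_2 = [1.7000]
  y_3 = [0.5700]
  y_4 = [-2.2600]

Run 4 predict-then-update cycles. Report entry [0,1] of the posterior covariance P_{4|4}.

P_post[0,1] = -0.3366

step 1: x^-=[-1.1575, -1.8478]  P^-=[1.0236 0.0458; 0.0458 0.8988]  S=[1.5597]  K=[0.6645; 0.1907]  nu=[4.4249]  x^+=[1.7829, -1.0040]  P^+=[0.3349 -0.1519; -0.1519 0.8421]
step 2: x^-=[1.8232, -0.6942]  P^-=[0.6663 -0.2503; -0.2503 0.9407]  S=[1.0399]  K=[0.5734; 0.0126]  nu=[0.0712]  x^+=[1.8640, -0.6933]  P^+=[0.3245 -0.2578; -0.2578 0.9405]
step 3: x^-=[1.8349, -0.3907]  P^-=[0.7002 -0.3578; -0.3578 0.9995]  S=[1.0182]  K=[0.5893; -0.0765]  nu=[-1.1555]  x^+=[1.1540, -0.3023]  P^+=[0.3466 -0.3119; -0.3119 0.9936]
step 4: x^-=[1.1106, -0.1226]  P^-=[0.7403 -0.4097; -0.4097 1.0326]  S=[1.0318]  K=[0.6063; -0.1168]  nu=[-3.3363]  x^+=[-0.9121, 0.2672]  P^+=[0.3610 -0.3366; -0.3366 1.0185]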